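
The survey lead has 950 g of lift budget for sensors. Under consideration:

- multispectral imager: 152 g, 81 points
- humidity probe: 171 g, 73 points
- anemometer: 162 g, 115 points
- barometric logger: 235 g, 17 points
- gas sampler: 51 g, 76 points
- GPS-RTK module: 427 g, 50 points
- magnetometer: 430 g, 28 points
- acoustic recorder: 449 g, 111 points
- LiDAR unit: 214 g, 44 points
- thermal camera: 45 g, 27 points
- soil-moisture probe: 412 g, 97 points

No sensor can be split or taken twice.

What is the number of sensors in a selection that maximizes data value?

Best achievable data value is 442.
One optimal bundle: multispectral imager + humidity probe + anemometer + gas sampler + soil-moisture probe (948 g).
All optima have 5 sensors.

5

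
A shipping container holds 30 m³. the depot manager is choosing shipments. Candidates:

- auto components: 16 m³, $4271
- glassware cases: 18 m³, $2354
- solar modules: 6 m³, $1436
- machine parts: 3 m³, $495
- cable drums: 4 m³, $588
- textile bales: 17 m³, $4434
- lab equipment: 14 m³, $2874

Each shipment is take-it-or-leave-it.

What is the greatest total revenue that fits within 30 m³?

7145

Density check — auto components 266.94, textile bales 260.82, solar modules 239.33, lab equipment 205.29 are the best per m³.
The ratio heuristic lands on auto components + solar modules + machine parts + cable drums (6790) but leaves 1 m³ idle.
The 13 m³ tied up in solar modules and machine parts and cable drums is better spent on lab equipment — total rises to 7145 (30 m³).
That's the maximum — no swap from here does better than 7145.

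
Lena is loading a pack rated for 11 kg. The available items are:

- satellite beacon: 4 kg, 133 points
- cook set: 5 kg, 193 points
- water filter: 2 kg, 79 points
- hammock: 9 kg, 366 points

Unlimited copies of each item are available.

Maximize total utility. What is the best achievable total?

445

By utility per kg: hammock 40.67, water filter 39.50, cook set 38.60, satellite beacon 33.25 lead.
The ratio ordering already packs tightly: water filter + hammock, 11 kg, 445.
Nothing else within 11 kg beats 445.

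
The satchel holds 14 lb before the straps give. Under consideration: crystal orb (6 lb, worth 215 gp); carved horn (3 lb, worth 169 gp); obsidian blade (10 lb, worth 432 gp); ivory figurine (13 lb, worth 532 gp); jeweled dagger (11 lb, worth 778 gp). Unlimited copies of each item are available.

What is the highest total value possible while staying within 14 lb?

947

Ranking by ratio (value/lb): jeweled dagger 70.73, carved horn 56.33, obsidian blade 43.20.
Best packing: carved horn + jeweled dagger — 14 lb, 947 total.
Every other selection either busts 14 lb or fails to beat 947.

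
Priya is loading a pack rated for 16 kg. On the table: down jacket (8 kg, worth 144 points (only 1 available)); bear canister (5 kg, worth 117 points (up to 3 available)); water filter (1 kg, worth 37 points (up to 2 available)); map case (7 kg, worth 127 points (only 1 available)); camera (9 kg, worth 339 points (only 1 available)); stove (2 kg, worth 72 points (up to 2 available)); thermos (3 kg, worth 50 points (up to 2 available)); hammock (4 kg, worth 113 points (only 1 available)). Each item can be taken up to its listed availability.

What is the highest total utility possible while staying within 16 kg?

561

Greedy by ratio would take 2×water filter + camera + 2×stove: 15 kg used, total 557.
The 3 kg tied up in water filter and stove is better spent on hammock — total rises to 561 (16 kg).
No other feasible combination exceeds 561.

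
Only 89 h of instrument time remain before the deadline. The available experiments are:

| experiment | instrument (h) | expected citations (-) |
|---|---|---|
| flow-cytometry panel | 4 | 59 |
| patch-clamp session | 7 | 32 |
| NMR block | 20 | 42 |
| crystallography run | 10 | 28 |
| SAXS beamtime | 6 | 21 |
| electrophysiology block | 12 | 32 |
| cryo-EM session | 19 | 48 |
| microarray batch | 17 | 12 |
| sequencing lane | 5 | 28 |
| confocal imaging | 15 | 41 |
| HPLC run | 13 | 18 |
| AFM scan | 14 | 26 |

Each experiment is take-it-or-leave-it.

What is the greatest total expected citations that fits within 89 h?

303

A density-first pass picks flow-cytometry panel + patch-clamp session + crystallography run + SAXS beamtime + electrophysiology block + cryo-EM session + sequencing lane + confocal imaging — 289 at 78 h.
The 10 h tied up in crystallography run is better spent on NMR block — total rises to 303 (88 h).
An exhaustive check of the 4096 subsets confirms 303.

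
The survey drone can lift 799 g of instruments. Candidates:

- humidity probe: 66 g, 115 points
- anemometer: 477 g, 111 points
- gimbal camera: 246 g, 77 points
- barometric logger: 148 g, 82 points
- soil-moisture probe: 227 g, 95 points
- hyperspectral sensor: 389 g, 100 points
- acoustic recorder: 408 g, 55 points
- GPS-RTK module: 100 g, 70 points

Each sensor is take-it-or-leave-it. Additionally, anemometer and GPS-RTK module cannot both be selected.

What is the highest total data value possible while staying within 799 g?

Humidity probe + gimbal camera + barometric logger + soil-moisture probe + GPS-RTK module uses 787 of the 799 g and totals 439.
Runner-up humidity probe + soil-moisture probe + hyperspectral sensor + GPS-RTK module tops out at 380.

439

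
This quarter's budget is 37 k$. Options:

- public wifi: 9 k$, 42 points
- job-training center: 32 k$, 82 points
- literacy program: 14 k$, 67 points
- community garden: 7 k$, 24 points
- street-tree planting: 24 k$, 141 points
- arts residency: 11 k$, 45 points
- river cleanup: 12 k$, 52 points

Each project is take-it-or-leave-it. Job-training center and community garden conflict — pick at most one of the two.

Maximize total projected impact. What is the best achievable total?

Greedy by ratio would take public wifi + street-tree planting: 33 k$ used, total 183.
The 9 k$ tied up in public wifi is better spent on river cleanup — total rises to 193 (36 k$).
Runner-up street-tree planting + arts residency tops out at 186.

193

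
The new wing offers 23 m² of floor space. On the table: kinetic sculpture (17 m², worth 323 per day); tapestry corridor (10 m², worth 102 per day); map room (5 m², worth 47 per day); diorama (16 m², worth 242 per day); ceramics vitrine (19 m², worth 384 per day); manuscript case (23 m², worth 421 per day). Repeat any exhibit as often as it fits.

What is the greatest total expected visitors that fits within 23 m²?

421

A density-first pass picks ceramics vitrine — 384 at 19 m².
The 19 m² tied up in ceramics vitrine is better spent on manuscript case — total rises to 421 (23 m²).
Nothing else within 23 m² beats 421.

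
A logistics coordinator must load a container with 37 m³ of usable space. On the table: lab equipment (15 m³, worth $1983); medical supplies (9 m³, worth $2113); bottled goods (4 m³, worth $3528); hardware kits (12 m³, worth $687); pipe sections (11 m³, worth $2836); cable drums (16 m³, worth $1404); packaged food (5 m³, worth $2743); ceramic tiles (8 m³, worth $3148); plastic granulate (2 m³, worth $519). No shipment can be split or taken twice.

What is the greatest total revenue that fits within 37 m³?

The ratio heuristic lands on bottled goods + pipe sections + packaged food + ceramic tiles + plastic granulate (12774) but leaves 7 m³ idle.
Dropping plastic granulate frees 2 m³; slotting in medical supplies (9 m³) lifts the total to 14368 at 37 m³.
Every other selection either busts 37 m³ or fails to beat 14368.

14368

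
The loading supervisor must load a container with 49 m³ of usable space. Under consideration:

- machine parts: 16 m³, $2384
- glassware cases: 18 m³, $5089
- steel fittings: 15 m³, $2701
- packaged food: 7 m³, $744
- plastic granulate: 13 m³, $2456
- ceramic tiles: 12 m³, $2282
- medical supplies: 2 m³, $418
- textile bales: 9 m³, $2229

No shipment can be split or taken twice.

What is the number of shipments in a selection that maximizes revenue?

5

The maximum revenue within 49 m³ is 10936.
One optimal bundle: glassware cases + packaged food + plastic granulate + medical supplies + textile bales (49 m³).
Any selection reaching 10936 contains exactly 5 shipments.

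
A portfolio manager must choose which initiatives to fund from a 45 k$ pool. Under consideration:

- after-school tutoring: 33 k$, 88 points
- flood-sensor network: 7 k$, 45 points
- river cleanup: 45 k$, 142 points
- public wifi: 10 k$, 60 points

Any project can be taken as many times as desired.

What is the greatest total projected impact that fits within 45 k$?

285

Filling by ratio: 6×flood-sensor network for 270, with 3 k$ left unused.
Dropping flood-sensor network frees 7 k$; slotting in public wifi (10 k$) lifts the total to 285 at 45 k$.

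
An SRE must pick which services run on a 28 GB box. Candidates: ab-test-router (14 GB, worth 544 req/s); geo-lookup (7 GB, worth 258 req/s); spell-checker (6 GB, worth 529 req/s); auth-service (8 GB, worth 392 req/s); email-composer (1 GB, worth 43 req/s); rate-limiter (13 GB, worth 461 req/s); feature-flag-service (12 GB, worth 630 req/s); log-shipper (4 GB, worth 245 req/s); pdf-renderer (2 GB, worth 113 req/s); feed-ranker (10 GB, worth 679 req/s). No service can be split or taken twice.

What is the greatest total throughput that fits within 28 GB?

Greedy by ratio would take spell-checker + email-composer + log-shipper + pdf-renderer + feed-ranker: 23 GB used, total 1609.
Replace email-composer and pdf-renderer with auth-service: the trade gains 236 net, giving 1845 at 28 GB.
Next best is spell-checker + feature-flag-service + feed-ranker at 1838 (28 GB) — short by 7.

1845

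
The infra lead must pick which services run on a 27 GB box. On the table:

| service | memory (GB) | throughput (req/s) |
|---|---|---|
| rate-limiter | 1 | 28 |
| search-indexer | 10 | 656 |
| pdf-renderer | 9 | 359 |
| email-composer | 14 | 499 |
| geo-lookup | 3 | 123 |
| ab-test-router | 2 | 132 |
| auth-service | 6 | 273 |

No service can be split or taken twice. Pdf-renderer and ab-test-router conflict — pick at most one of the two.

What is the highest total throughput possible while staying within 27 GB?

1316

By throughput per GB: ab-test-router 66.00, search-indexer 65.60, auth-service 45.50 lead.
A density-first pass picks rate-limiter + search-indexer + geo-lookup + ab-test-router + auth-service — 1212 at 22 GB.
The 5 GB tied up in geo-lookup and ab-test-router is better spent on pdf-renderer — total rises to 1316 (26 GB).
The spare 1 GB is too small for any remaining service, and no feasible exchange beats 1316.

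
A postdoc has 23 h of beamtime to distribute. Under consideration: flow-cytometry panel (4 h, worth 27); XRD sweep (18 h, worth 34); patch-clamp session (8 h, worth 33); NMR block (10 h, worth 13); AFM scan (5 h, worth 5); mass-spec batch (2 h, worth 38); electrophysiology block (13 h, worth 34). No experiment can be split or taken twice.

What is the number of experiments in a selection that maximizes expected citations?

Best achievable expected citations is 105.
For example patch-clamp session + mass-spec batch + electrophysiology block achieves it, using 23 h.
Every optimal selection uses 3 experiments.

3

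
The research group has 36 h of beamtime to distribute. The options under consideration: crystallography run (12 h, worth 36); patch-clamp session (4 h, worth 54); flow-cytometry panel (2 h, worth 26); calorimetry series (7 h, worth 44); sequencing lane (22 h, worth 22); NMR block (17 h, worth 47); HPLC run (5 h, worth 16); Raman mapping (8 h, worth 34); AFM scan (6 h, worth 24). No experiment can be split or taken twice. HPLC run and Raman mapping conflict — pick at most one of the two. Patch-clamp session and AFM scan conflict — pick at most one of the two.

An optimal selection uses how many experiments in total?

5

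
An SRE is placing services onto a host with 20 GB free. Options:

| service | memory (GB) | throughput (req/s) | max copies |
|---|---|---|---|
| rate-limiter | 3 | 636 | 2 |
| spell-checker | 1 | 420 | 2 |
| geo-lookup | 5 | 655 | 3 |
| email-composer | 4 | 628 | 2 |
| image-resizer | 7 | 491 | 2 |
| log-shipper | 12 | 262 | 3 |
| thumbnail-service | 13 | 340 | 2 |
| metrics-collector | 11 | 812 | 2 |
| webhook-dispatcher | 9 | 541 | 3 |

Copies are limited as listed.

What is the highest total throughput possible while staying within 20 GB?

Density check — spell-checker 420.00, rate-limiter 212.00, email-composer 157.00, geo-lookup 131.00 are the best per GB.
A density-first pass picks 2×rate-limiter + 2×spell-checker + 2×email-composer — 3368 at 16 GB.
Replace spell-checker with geo-lookup: the trade gains 235 net, giving 3603 at 20 GB.

3603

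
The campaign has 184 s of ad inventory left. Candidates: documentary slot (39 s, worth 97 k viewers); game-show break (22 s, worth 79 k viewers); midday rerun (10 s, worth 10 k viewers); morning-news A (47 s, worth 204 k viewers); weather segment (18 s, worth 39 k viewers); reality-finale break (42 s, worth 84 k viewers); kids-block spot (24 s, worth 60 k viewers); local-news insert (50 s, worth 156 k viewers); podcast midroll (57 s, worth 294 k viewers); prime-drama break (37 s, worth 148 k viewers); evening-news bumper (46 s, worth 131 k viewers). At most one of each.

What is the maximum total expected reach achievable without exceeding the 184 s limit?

764

Ranking by ratio (expected reach/s): podcast midroll 5.16, morning-news A 4.34, prime-drama break 4.00, game-show break 3.59.
Best packing: game-show break + morning-news A + weather segment + podcast midroll + prime-drama break — 181 s, 764 total.
The spare 3 s is too small for any remaining spot, and no exchange beats 764.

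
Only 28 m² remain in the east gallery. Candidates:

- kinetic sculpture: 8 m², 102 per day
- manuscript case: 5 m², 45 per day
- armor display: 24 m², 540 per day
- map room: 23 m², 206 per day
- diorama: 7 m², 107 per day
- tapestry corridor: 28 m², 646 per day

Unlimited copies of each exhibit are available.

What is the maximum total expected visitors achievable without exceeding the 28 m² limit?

The ratio ordering already packs tightly: tapestry corridor, 28 m², 646.

646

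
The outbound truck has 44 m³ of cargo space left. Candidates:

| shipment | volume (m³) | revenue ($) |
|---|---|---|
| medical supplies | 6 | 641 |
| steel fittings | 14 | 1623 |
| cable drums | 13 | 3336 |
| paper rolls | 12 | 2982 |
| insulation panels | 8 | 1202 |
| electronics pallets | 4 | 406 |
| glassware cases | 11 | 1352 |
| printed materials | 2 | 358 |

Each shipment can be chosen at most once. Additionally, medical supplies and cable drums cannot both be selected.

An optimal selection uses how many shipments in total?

4

The maximum revenue within 44 m³ is 8872.
One optimal bundle: cable drums + paper rolls + insulation panels + glassware cases (44 m³).
All optima have 4 shipments.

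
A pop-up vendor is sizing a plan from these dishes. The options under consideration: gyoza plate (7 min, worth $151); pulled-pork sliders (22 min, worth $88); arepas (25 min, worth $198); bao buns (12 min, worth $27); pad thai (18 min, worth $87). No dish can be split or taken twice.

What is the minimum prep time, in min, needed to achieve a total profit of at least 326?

Minimise min subject to total profit ≥ 326.
gyoza plate + arepas reaches 349 using 32 min.
Below 32 min the best achievable stays under 326.

32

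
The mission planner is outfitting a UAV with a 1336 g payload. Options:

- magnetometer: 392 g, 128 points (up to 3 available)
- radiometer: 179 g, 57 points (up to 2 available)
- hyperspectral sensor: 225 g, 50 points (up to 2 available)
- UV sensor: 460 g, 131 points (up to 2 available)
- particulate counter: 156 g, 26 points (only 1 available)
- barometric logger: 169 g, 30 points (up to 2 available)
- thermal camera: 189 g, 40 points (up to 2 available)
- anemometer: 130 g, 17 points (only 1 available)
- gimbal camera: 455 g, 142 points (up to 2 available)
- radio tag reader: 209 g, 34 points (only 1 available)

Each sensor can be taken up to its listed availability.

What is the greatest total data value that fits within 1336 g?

412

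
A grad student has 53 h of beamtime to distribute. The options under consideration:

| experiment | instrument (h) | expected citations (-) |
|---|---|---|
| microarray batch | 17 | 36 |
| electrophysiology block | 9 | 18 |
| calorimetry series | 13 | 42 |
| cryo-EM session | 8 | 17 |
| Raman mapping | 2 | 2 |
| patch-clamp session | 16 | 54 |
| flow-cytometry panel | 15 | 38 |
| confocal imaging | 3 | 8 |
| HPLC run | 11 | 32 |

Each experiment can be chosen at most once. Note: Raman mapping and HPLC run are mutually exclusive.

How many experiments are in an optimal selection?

The maximum expected citations within 53 h is 154.
electrophysiology block + calorimetry series + patch-clamp session + confocal imaging + HPLC run hits 154 at 52 h.
Any selection reaching 154 contains exactly 5 experiments.

5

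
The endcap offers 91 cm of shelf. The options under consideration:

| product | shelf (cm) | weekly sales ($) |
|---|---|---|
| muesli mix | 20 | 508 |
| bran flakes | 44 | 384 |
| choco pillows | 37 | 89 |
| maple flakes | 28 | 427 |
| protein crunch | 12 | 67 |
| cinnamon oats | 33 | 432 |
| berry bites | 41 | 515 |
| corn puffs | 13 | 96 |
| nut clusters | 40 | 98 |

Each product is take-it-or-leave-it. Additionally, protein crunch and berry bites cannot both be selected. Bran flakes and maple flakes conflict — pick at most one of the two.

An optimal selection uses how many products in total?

Optimal total is 1450.
muesli mix + maple flakes + berry bites hits 1450 at 89 cm.
Any selection reaching 1450 contains exactly 3 products.

3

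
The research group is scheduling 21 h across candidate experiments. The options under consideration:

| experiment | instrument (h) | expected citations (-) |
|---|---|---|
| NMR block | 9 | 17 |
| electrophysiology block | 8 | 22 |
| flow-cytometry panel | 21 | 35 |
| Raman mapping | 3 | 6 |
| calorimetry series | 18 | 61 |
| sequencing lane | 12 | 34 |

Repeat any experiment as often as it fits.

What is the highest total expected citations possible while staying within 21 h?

Raman mapping + calorimetry series uses 21 of the 21 h and totals 67.

67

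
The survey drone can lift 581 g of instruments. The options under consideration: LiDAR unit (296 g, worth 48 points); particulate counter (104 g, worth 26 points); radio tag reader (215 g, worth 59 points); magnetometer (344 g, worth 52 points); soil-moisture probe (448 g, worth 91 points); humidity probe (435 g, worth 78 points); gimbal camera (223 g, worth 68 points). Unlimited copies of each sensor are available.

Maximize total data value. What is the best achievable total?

162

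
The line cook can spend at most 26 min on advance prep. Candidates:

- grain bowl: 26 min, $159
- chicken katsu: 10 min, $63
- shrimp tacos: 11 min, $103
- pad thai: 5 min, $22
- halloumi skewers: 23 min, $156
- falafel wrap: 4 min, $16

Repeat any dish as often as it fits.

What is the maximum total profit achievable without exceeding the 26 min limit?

222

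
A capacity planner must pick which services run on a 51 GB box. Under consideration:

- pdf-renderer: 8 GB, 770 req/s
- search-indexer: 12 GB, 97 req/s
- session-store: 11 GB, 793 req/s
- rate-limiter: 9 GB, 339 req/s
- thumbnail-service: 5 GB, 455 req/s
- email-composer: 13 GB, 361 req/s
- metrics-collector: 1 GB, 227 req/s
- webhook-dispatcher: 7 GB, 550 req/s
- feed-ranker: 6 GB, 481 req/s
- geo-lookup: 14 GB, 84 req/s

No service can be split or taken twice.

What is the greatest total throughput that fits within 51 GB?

Ranking by ratio (throughput/GB): metrics-collector 227.00, pdf-renderer 96.25, thumbnail-service 91.00.
Greedy by ratio would take pdf-renderer + session-store + rate-limiter + thumbnail-service + metrics-collector + webhook-dispatcher + feed-ranker: 47 GB used, total 3615.
The 9 GB tied up in rate-limiter is better spent on email-composer — total rises to 3637 (51 GB).
The closest alternative, pdf-renderer + session-store + rate-limiter + thumbnail-service + metrics-collector + webhook-dispatcher + feed-ranker, reaches only 3615.

3637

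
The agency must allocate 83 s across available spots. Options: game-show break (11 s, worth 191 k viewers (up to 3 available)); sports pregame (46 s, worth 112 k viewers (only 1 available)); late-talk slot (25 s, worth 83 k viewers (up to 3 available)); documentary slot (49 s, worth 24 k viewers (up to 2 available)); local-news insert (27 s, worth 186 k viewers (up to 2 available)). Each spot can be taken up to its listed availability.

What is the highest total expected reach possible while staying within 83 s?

759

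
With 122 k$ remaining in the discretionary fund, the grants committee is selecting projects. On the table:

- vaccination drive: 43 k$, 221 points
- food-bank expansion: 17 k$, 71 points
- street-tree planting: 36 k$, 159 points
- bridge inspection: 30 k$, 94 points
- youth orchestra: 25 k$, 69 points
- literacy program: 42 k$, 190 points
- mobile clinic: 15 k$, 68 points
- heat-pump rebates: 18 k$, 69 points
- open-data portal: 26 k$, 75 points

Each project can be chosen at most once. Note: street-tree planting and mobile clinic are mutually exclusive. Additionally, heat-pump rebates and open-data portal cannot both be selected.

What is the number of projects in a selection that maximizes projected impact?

3

Best achievable projected impact is 570.
For example vaccination drive + street-tree planting + literacy program achieves it, using 121 k$.
All optima have 3 projects.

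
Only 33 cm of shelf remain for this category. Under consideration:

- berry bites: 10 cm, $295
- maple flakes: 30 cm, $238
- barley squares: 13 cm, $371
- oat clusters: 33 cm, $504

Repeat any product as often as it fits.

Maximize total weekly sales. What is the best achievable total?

961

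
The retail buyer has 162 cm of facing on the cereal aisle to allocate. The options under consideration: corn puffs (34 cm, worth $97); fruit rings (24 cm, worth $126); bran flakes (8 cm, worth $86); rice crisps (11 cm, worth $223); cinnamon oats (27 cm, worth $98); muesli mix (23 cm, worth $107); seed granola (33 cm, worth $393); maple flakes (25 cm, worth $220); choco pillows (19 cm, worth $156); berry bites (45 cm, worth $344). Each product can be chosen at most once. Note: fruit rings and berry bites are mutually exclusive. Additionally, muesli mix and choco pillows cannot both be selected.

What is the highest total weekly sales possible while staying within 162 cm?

1434

A density-first pass picks bran flakes + rice crisps + seed granola + maple flakes + choco pillows + berry bites — 1422 at 141 cm.
Replace bran flakes with cinnamon oats: the trade gains 12 net, giving 1434 at 160 cm.
Runner-up bran flakes + rice crisps + seed granola + maple flakes + choco pillows + berry bites tops out at 1422.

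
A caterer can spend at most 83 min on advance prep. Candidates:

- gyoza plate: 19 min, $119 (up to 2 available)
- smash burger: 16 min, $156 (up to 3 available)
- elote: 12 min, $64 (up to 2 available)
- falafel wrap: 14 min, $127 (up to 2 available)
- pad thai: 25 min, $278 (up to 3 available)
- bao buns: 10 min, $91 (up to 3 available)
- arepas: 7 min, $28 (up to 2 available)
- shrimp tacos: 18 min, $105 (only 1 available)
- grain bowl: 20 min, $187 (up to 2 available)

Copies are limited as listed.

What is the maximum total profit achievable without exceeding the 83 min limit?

868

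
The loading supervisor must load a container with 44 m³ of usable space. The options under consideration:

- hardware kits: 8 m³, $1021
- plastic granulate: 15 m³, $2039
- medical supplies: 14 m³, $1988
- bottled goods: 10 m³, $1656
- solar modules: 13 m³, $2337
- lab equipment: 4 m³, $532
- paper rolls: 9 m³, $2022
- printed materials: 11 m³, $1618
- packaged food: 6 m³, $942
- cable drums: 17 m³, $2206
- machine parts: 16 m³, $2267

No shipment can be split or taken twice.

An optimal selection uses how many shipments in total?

4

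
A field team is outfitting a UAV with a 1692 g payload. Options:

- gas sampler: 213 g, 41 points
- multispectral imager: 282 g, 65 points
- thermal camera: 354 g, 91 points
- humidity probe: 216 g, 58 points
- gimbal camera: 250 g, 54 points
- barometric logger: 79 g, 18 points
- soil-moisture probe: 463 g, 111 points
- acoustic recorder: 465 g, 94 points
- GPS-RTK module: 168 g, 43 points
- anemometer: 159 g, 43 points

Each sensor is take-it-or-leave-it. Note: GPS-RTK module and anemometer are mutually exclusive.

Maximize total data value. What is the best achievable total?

409

Best packing: gas sampler + multispectral imager + thermal camera + humidity probe + soil-moisture probe + anemometer — 1687 g, 409 total.
Nothing else feasible within 1692 g beats 409.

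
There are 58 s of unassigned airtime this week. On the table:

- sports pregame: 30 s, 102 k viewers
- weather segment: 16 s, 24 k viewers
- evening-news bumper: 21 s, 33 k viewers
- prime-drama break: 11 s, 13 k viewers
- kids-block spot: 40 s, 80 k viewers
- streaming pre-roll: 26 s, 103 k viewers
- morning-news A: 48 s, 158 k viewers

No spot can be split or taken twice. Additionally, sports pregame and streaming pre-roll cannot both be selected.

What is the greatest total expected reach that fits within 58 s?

Best packing: morning-news A — 48 s, 158 total.
Runner-up evening-news bumper + prime-drama break + streaming pre-roll tops out at 149.

158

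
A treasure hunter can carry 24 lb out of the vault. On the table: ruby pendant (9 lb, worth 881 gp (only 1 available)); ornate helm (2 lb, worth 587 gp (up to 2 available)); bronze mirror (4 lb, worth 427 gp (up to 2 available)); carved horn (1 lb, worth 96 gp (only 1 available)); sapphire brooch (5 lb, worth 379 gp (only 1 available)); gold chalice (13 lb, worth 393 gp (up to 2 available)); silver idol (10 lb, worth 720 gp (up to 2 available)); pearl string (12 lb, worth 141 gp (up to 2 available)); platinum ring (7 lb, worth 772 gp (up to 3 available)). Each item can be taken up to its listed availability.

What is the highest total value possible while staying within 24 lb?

3254

The ratio heuristic lands on 2×ornate helm + bronze mirror + carved horn + 2×platinum ring (3241) but leaves 1 lb idle.
Dropping carved horn and platinum ring frees 8 lb; slotting in ruby pendant (9 lb) lifts the total to 3254 at 24 lb.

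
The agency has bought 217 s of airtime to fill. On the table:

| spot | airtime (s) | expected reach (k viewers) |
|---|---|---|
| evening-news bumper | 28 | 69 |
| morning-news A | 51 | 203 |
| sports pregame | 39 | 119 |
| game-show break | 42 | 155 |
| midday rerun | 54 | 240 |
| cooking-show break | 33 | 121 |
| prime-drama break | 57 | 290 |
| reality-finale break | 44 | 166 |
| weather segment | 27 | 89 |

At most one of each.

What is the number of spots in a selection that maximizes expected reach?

5

The maximum expected reach within 217 s is 906.
midday rerun + cooking-show break + prime-drama break + reality-finale break + weather segment hits 906 at 215 s.
Every optimal selection uses 5 spots.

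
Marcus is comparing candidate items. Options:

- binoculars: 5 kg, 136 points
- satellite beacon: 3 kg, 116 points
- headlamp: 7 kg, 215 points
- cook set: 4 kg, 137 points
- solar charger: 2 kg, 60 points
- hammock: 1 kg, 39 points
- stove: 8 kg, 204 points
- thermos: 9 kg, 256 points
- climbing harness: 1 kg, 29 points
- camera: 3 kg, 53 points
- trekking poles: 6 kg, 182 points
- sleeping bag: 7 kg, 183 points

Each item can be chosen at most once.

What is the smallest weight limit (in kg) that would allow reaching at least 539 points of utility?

Need the lightest bundle worth ≥ 539.
satellite beacon + headlamp + cook set + solar charger + hammock reaches 567 using 17 kg.
Any bundle with less than 17 kg falls short of 539.

17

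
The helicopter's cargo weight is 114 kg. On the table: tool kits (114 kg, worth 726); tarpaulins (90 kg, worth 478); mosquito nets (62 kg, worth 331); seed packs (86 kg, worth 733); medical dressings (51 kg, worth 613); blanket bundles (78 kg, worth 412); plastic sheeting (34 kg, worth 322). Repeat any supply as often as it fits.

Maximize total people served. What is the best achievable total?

The ratio ordering already packs tightly: 2×medical dressings, 102 kg, 1226.
Every other selection either busts 114 kg or fails to beat 1226.

1226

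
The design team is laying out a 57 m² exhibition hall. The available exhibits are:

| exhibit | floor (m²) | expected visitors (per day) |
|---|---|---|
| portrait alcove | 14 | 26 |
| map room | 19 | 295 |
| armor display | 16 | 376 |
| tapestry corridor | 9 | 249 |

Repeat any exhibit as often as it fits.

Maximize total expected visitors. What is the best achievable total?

Best packing: 6×tapestry corridor — 54 m², 1494 total.
That's the maximum — no swap from here does better than 1494.

1494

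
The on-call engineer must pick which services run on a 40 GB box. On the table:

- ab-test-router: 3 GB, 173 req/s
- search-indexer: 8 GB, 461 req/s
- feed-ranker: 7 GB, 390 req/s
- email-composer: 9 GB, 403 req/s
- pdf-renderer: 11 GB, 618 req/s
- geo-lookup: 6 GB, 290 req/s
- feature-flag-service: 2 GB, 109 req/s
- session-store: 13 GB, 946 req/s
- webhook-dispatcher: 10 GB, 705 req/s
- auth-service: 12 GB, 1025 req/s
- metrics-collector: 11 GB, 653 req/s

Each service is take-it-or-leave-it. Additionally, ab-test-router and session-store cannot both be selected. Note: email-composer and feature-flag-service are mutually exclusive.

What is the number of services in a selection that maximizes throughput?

Best achievable throughput is 2822.
For example search-indexer + feed-ranker + session-store + auth-service achieves it, using 40 GB.
Any selection reaching 2822 contains exactly 4 services.

4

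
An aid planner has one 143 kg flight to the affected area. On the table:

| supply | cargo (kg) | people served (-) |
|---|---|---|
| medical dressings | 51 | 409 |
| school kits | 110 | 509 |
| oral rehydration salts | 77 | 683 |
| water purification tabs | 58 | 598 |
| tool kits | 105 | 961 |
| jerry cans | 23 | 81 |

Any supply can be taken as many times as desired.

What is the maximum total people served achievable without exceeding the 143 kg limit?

1281

A density-first pass picks 2×water purification tabs + jerry cans — 1277 at 139 kg.
The 81 kg tied up in water purification tabs and jerry cans is better spent on oral rehydration salts — total rises to 1281 (135 kg).
No other feasible combination exceeds 1281.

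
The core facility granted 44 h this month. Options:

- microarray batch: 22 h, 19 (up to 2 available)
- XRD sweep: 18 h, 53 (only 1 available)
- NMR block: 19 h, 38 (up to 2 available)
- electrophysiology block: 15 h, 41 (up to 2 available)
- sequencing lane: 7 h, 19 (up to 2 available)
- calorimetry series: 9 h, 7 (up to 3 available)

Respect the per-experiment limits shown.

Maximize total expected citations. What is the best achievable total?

120

Taking the top-ratio experiments first gives XRD sweep + electrophysiology block + sequencing lane for 113 (40 h).
The 18 h tied up in XRD sweep is better spent on electrophysiology block + sequencing lane — total rises to 120 (44 h).
That's the maximum — no swap from here does better than 120.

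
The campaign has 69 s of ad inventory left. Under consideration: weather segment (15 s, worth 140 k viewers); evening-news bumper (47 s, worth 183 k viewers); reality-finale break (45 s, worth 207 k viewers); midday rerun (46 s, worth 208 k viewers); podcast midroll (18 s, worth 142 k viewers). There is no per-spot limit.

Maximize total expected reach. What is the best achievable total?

566

Ranking by ratio (expected reach/s): weather segment 9.33, podcast midroll 7.89, reality-finale break 4.60.
Greedy by ratio would take 4×weather segment: 60 s used, total 560.
Replace 3×weather segment with 3×podcast midroll: the trade gains 6 net, giving 566 at 69 s.
Nothing else within 69 s beats 566.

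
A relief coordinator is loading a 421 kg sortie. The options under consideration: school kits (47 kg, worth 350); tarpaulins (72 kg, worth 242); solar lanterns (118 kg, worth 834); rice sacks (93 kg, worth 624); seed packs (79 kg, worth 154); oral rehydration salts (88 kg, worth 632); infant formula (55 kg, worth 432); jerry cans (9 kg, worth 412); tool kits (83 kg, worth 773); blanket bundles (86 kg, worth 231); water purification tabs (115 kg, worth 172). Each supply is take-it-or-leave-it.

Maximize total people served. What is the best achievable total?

3433

Density check — jerry cans 45.78, tool kits 9.31, infant formula 7.85 are the best per kg.
The ratio ordering already packs tightly: school kits + solar lanterns + oral rehydration salts + infant formula + jerry cans + tool kits, 400 kg, 3433.
An exhaustive check of the 2048 subsets confirms 3433.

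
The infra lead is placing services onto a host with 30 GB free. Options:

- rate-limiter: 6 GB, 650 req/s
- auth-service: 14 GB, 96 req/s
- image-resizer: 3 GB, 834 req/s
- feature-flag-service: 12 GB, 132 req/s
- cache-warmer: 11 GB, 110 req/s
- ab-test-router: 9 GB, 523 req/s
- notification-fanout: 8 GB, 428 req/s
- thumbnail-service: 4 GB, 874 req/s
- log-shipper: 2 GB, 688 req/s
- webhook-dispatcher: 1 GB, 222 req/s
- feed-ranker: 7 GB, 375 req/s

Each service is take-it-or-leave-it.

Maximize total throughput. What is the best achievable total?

The ratio heuristic lands on rate-limiter + image-resizer + ab-test-router + thumbnail-service + log-shipper + webhook-dispatcher (3791) but leaves 5 GB idle.
Replace ab-test-router and webhook-dispatcher with notification-fanout + feed-ranker: the trade gains 58 net, giving 3849 at 30 GB.

3849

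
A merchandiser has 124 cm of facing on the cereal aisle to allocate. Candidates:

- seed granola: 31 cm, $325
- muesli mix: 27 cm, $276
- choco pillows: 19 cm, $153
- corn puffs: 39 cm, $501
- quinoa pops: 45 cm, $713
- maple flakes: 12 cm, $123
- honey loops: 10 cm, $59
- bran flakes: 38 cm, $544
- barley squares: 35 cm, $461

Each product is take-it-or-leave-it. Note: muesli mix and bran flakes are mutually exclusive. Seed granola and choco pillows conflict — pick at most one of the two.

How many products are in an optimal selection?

3

The maximum weekly sales within 124 cm is 1758.
One optimal bundle: corn puffs + quinoa pops + bran flakes (122 cm).
Any selection reaching 1758 contains exactly 3 products.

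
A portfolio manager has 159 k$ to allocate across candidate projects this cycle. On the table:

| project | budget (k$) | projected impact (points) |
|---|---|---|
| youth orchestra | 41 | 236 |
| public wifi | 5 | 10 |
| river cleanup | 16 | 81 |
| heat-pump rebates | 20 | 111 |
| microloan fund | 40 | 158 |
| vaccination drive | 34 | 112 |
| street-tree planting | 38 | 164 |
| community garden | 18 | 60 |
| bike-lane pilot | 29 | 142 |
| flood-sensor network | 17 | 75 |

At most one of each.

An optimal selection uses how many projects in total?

6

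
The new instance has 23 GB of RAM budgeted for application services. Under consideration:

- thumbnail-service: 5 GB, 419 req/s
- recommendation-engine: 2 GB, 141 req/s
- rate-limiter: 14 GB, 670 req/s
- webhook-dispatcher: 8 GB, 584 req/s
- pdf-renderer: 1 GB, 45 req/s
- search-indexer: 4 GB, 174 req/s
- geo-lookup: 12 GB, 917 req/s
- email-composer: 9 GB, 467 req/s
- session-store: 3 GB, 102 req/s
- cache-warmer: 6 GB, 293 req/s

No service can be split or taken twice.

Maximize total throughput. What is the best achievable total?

Density check — thumbnail-service 83.80, geo-lookup 76.42, webhook-dispatcher 73.00 are the best per GB.
A density-first pass picks thumbnail-service + recommendation-engine + pdf-renderer + geo-lookup + session-store — 1624 at 23 GB.
Dropping thumbnail-service and session-store frees 8 GB; slotting in webhook-dispatcher (8 GB) lifts the total to 1687 at 23 GB.
Every other selection either busts 23 GB or fails to beat 1687.

1687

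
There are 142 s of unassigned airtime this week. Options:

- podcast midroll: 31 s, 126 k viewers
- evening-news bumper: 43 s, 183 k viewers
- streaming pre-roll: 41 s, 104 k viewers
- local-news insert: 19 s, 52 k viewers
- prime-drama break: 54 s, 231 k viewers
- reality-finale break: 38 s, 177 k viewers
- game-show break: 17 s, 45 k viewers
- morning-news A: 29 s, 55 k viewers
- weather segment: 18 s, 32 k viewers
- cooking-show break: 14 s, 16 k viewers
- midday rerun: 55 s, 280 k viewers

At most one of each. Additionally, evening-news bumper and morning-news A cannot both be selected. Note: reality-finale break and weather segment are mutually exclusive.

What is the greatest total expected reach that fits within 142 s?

640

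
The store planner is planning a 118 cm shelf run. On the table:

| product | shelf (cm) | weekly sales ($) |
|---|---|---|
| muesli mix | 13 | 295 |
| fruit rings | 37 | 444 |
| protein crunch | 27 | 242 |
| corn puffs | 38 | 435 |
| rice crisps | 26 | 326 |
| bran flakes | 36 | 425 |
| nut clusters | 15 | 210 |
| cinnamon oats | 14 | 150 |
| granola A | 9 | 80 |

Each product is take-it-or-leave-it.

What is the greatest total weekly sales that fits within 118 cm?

Ranking by ratio (weekly sales/cm): muesli mix 22.69, nut clusters 14.00, rice crisps 12.54.
A density-first pass picks muesli mix + fruit rings + rice crisps + nut clusters + cinnamon oats + granola A — 1505 at 114 cm.
Dropping rice crisps and granola A frees 35 cm; slotting in corn puffs (38 cm) lifts the total to 1534 at 117 cm.
No other feasible combination exceeds 1534.

1534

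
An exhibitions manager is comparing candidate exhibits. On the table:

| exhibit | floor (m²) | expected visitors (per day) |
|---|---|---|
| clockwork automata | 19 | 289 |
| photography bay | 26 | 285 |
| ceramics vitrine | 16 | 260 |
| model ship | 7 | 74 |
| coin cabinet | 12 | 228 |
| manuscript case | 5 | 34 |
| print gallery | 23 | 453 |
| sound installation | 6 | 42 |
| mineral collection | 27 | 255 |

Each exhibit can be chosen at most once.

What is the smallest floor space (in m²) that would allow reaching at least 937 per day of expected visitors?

51

Minimise m² subject to total expected visitors ≥ 937.
ceramics vitrine + coin cabinet + print gallery: 941 expected visitors at 51 m².
No combination under 51 m² hits 937.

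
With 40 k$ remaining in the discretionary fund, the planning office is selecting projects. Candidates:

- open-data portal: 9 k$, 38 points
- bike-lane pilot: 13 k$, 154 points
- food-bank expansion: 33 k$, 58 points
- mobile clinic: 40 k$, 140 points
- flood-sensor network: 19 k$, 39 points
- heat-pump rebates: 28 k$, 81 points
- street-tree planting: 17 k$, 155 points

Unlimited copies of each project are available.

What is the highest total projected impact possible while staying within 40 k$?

462

Ranking by ratio (projected impact/k$): bike-lane pilot 11.85, street-tree planting 9.12, open-data portal 4.22.
Taking 3×bike-lane pilot: 39 k$ used, 462 in projected impact.
The spare 1 k$ is too small for any remaining project, and no exchange beats 462.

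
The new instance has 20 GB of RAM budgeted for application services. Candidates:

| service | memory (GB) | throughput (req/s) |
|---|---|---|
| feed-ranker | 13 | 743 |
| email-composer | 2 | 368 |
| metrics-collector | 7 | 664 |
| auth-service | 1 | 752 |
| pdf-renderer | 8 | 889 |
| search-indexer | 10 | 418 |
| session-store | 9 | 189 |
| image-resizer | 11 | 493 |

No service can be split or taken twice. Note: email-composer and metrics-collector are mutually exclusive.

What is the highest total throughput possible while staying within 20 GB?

2305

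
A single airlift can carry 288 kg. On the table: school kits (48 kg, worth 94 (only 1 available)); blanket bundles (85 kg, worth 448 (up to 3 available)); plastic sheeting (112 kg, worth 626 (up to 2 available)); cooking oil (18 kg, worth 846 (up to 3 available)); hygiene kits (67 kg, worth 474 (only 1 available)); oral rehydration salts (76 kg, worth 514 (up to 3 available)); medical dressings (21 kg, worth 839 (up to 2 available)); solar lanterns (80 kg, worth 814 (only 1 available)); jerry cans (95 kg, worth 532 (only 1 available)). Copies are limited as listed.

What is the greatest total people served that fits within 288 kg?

5656

Taking the top-ratio supplies first gives 3×cooking oil + hygiene kits + 2×medical dressings + solar lanterns for 5504 (243 kg).
Replace hygiene kits with plastic sheeting: the trade gains 152 net, giving 5656 at 288 kg.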